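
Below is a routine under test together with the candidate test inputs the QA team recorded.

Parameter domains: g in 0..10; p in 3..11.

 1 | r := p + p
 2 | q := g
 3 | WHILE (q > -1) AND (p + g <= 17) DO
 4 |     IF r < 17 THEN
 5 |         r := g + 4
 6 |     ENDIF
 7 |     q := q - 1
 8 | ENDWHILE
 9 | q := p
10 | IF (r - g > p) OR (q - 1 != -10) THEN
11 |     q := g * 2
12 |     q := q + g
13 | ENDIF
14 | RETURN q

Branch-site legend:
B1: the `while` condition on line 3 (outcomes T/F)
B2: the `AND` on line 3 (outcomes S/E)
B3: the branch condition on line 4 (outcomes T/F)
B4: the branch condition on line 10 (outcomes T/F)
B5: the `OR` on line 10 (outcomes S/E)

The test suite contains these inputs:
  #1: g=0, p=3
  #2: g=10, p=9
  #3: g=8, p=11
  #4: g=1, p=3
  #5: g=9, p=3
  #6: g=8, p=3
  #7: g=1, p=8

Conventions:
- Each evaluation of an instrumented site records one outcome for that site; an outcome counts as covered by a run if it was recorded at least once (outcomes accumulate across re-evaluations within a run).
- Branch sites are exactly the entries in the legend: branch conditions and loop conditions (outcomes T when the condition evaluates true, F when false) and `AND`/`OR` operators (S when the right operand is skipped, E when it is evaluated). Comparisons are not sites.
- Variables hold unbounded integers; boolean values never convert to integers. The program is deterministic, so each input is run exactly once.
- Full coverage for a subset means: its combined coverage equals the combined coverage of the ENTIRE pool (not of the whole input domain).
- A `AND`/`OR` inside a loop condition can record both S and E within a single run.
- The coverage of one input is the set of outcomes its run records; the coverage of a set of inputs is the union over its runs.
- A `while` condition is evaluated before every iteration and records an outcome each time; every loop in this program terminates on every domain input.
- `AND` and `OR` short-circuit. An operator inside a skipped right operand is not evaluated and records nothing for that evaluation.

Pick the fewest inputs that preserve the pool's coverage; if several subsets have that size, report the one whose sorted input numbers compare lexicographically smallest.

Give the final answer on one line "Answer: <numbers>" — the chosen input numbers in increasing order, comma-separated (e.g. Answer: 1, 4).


input #1, g=0, p=3: events B2->E, B1->T, B3->T, B2->S, B1->F, B5->S, B4->T; outcomes B1=T, B1=F, B2=S, B2=E, B3=T, B4=T, B5=S
input #2, g=10, p=9: events B2->E, B1->F, B5->E, B4->T; outcomes B1=F, B2=E, B4=T, B5=E
input #3, g=8, p=11: events B2->E, B1->F, B5->S, B4->T; outcomes B1=F, B2=E, B4=T, B5=S
input #4, g=1, p=3: events B2->E, B1->T, B3->T, B2->E, B1->T, B3->T, B2->S, B1->F, B5->S, B4->T; outcomes B1=T, B1=F, B2=S, B2=E, B3=T, B4=T, B5=S
input #5, g=9, p=3: events B2->E, B1->T, B3->T, B2->E, B1->T, B3->T, B2->E, B1->T, B3->T, B2->E, B1->T, B3->T, B2->E, B1->T, ...; outcomes B1=T, B1=F, B2=S, B2=E, B3=T, B4=T, B5=S
input #6, g=8, p=3: events B2->E, B1->T, B3->T, B2->E, B1->T, B3->T, B2->E, B1->T, B3->T, B2->E, B1->T, B3->T, B2->E, B1->T, ...; outcomes B1=T, B1=F, B2=S, B2=E, B3=T, B4=T, B5=S
input #7, g=1, p=8: events B2->E, B1->T, B3->T, B2->E, B1->T, B3->T, B2->S, B1->F, B5->E, B4->T; outcomes B1=T, B1=F, B2=S, B2=E, B3=T, B4=T, B5=E
the full pool covers 8 outcomes: B1=T, B1=F, B2=S, B2=E, B3=T, B4=T, B5=S, B5=E
every size-1 subset falls short of the 8 outcomes (best: 7/8)
inputs {1, 2} (size 2) cover everything; no size-2 subset with a lexicographically smaller index list covers all 8
Answer: 1, 2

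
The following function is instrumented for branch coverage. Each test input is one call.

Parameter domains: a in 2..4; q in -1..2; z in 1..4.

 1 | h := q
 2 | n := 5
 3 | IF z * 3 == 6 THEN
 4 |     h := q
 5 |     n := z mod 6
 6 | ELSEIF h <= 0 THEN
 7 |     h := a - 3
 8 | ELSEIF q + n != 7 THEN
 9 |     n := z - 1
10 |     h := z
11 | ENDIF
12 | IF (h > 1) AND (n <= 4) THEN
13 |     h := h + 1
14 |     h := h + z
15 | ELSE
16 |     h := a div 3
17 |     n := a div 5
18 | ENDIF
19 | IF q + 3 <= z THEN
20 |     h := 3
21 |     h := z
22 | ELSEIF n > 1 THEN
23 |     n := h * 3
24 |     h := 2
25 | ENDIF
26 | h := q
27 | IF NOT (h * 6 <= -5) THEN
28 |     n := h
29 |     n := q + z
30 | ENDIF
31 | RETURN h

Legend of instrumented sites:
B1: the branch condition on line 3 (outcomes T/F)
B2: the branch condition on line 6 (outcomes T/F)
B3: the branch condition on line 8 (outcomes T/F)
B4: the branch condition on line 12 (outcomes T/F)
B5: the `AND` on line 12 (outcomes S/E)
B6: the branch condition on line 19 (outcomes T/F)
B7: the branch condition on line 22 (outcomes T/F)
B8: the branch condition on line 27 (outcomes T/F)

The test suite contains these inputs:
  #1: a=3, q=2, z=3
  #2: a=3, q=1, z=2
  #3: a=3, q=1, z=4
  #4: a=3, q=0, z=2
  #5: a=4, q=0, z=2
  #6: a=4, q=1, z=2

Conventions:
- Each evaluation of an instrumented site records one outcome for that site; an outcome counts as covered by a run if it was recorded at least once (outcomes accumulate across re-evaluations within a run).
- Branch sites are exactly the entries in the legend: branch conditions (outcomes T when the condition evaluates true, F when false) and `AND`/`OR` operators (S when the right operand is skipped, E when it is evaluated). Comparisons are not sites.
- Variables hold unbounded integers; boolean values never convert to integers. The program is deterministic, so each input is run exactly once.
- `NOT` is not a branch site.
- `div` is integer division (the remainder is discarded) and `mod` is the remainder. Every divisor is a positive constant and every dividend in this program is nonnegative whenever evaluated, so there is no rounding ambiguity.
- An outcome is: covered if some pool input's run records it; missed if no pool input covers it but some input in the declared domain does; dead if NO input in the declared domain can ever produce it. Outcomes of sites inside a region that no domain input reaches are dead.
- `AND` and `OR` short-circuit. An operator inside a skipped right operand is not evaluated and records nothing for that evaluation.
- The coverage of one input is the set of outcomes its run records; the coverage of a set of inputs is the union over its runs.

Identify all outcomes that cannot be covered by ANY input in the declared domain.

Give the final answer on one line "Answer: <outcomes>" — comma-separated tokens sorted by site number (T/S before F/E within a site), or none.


running all 48 domain inputs and tallying outcomes:
  reachable outcomes have witnesses, e.g. B1=T (e.g. a=2, q=-1, z=2), B1=F (e.g. a=2, q=-1, z=1), B2=T (e.g. a=2, q=-1, z=1), B2=F (e.g. a=2, q=1, z=1)
Answer: none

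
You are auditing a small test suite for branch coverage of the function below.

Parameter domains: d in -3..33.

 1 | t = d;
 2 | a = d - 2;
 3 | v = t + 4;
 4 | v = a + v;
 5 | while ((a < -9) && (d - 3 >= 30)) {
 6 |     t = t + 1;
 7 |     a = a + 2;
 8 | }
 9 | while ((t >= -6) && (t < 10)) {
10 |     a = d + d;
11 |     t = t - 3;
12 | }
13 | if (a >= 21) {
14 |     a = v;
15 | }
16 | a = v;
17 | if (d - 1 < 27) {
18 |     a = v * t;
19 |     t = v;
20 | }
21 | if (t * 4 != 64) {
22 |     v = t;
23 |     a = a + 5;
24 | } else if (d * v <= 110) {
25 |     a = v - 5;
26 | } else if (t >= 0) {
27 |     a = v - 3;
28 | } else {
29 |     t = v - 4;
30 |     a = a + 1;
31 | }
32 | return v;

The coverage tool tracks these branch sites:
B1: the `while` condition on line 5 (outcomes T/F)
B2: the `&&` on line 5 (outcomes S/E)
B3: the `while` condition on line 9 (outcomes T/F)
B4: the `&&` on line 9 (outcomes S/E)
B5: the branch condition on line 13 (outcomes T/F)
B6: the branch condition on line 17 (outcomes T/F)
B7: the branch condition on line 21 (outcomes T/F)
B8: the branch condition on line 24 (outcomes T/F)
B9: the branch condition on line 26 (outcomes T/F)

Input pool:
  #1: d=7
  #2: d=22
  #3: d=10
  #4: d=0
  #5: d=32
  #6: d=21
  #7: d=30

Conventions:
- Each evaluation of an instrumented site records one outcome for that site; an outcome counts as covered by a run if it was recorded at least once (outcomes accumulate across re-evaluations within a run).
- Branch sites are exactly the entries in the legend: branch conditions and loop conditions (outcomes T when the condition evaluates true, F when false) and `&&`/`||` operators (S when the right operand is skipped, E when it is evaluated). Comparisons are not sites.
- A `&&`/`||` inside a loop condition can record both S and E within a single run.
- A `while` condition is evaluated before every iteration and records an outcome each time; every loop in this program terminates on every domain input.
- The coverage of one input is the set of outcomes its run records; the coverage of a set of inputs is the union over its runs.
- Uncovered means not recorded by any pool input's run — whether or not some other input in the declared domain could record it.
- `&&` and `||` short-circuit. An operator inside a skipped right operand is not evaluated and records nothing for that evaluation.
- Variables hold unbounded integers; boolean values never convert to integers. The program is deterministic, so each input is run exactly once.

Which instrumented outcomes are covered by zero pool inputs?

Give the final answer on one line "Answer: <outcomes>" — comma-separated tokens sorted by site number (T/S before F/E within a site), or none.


test 1 (d=7) hits B1=F, B2=S, B3=T, B3=F, B4=S, B4=E, B5=F, B6=T, B7=F, B8=F, B9=T
test 2 (d=22) hits B1=F, B2=S, B3=F, B4=E, B5=F, B6=T, B7=T
test 3 (d=10) hits B1=F, B2=S, B3=F, B4=E, B5=F, B6=T, B7=T
test 4 (d=0) hits B1=F, B2=S, B3=T, B3=F, B4=S, B4=E, B5=F, B6=T, B7=T
test 5 (d=32) hits B1=F, B2=S, B3=F, B4=E, B5=T, B6=F, B7=T
test 6 (d=21) hits B1=F, B2=S, B3=F, B4=E, B5=F, B6=T, B7=T
test 7 (d=30) hits B1=F, B2=S, B3=F, B4=E, B5=T, B6=F, B7=T
union over the pool: B1=F, B2=S, B3=T, B3=F, B4=S, B4=E, B5=T, B5=F, B6=T, B6=F, B7=T, B7=F, B8=F, B9=T
uncovered (4 of 18): B1=T, B2=E, B8=T, B9=F
Answer: B1=T, B2=E, B8=T, B9=F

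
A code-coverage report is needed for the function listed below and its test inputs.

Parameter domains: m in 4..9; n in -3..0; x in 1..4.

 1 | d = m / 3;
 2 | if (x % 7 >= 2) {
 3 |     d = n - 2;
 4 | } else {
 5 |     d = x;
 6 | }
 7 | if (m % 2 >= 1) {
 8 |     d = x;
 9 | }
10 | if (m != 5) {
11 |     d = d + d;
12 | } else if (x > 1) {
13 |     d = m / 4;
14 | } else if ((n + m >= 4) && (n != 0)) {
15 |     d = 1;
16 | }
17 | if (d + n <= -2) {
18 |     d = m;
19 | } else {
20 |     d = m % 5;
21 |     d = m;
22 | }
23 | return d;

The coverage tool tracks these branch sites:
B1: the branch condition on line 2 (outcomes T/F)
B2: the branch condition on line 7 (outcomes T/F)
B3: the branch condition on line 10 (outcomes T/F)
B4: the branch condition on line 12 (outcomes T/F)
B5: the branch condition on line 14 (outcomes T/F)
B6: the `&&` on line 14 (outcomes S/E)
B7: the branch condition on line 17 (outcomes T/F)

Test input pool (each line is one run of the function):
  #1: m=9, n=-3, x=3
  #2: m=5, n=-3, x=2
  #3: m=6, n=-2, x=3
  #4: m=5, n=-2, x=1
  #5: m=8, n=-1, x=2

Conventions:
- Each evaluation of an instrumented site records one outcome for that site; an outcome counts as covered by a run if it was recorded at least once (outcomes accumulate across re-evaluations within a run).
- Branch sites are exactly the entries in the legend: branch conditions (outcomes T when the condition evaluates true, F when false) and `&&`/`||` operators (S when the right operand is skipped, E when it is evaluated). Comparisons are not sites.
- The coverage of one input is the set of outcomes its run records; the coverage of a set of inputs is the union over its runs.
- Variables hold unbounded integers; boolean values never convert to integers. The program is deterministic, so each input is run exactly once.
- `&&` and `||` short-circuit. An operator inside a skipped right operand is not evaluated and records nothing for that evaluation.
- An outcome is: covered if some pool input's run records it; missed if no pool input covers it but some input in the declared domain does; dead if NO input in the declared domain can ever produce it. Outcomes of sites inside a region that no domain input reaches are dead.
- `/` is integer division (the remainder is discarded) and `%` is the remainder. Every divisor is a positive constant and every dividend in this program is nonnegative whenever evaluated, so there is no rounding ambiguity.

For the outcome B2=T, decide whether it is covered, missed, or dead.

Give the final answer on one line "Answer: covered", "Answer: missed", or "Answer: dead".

B2=T is recorded by pool input(s) 1, 2, 4 -> covered

Answer: covered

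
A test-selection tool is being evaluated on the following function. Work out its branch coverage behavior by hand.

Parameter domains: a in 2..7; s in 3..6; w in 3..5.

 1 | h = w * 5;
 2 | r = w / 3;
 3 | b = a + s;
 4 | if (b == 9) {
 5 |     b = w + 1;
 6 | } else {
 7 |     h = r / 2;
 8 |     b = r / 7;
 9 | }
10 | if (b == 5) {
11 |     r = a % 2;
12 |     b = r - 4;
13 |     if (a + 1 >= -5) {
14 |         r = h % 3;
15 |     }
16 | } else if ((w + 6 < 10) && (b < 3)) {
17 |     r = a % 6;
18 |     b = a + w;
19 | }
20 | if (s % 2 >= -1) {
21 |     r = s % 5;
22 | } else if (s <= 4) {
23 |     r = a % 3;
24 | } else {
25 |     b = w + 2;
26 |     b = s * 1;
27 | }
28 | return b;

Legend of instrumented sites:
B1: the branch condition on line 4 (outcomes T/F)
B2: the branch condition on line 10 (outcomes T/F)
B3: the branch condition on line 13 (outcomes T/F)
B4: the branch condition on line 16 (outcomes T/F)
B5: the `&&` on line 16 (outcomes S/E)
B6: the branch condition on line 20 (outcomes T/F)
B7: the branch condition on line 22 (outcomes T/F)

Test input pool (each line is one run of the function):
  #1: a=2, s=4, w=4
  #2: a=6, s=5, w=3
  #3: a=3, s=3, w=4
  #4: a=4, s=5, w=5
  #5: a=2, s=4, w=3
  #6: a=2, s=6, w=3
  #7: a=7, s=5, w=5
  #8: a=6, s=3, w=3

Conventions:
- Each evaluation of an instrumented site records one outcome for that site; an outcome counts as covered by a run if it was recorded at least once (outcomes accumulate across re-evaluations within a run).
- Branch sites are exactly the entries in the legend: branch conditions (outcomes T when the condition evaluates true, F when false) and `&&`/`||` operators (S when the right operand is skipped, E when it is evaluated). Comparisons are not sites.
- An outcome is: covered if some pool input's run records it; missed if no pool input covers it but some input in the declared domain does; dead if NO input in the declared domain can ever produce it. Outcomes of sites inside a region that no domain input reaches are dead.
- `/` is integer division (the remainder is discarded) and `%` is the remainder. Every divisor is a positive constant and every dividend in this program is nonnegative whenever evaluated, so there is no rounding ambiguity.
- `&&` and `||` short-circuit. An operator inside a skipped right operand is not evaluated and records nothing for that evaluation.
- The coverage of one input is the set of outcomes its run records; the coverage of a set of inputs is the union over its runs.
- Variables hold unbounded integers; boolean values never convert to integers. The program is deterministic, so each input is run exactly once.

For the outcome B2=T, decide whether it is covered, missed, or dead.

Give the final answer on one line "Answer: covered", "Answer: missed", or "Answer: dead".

no pool input records B2=T
but domain input (a=3, s=6, w=4) does record it -> reachable, so missed

Answer: missed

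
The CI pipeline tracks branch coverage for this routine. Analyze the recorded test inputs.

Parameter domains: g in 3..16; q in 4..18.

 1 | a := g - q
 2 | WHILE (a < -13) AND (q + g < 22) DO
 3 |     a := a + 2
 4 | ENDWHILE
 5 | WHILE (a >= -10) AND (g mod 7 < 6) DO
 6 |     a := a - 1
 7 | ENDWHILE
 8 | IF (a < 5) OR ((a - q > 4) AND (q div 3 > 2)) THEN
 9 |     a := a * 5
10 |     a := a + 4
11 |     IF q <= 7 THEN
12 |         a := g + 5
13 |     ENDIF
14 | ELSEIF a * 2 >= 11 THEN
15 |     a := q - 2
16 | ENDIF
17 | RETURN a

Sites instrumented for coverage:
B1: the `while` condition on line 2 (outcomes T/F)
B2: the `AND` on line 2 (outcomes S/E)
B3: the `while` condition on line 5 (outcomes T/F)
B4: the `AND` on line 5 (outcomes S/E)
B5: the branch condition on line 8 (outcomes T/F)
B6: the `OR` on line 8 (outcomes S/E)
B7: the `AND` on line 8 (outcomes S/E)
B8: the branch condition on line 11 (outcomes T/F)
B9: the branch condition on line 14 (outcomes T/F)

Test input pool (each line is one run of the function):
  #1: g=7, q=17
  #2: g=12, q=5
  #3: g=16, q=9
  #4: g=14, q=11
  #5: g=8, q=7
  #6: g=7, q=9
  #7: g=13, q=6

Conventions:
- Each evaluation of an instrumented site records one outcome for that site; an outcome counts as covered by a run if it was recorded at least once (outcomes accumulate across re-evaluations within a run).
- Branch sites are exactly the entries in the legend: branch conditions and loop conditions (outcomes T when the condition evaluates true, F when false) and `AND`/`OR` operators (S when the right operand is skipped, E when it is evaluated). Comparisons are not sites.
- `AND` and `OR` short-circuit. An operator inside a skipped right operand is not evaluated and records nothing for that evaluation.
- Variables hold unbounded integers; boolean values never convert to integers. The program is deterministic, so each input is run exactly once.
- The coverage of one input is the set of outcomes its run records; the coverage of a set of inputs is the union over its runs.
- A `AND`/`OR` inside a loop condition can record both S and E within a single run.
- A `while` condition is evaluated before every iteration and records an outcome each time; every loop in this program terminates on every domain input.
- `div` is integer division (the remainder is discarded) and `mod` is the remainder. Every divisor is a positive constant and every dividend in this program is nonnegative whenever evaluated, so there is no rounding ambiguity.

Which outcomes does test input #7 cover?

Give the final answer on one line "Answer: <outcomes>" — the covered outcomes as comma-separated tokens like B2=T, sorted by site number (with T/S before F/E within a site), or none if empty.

Event log for input #7 (g=13, q=6):
  B2->S, B1->F, B4->E, B3->F, B6->E, B7->S, B5->F, B9->T
as a set, this run covers: B1=F, B2=S, B3=F, B4=E, B5=F, B6=E, B7=S, B9=T

Answer: B1=F, B2=S, B3=F, B4=E, B5=F, B6=E, B7=S, B9=T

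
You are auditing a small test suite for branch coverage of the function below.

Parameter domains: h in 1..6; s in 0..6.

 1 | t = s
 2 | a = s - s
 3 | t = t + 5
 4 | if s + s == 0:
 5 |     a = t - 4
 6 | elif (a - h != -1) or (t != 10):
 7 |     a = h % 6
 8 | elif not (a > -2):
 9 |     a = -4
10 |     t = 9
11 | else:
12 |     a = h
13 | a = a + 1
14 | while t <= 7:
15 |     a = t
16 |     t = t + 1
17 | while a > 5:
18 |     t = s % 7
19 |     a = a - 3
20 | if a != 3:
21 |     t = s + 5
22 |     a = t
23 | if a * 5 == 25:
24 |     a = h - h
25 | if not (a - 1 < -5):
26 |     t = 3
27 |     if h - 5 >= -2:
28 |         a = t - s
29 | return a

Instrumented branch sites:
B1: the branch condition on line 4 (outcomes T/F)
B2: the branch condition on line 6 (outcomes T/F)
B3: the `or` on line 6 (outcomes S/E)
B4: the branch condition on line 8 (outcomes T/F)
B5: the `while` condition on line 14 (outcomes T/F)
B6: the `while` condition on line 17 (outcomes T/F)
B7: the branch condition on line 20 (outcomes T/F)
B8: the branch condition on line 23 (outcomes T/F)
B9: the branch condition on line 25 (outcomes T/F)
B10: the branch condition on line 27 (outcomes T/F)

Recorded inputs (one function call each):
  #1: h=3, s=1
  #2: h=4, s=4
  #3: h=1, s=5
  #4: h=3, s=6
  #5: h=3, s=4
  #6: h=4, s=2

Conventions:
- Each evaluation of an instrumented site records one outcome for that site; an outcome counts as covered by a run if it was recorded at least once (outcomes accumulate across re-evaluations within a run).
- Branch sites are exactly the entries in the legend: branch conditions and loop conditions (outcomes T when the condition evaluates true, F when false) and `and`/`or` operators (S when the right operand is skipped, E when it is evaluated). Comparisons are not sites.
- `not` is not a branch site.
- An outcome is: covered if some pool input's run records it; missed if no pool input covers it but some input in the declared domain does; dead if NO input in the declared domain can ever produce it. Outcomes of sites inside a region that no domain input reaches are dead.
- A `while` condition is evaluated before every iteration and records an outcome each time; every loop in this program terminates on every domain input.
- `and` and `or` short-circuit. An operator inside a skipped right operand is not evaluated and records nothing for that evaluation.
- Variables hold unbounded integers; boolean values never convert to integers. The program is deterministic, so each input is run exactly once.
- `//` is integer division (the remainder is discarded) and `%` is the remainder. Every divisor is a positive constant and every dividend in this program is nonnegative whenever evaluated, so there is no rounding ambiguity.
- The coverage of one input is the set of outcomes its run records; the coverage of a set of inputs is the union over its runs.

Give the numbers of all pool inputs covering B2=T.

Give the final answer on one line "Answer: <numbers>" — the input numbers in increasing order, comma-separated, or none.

input #1 (h=3, s=1): records B2=T
input #2 (h=4, s=4): records B2=T
input #3 (h=1, s=5): does not record B2=T
input #4 (h=3, s=6): records B2=T
input #5 (h=3, s=4): records B2=T
input #6 (h=4, s=2): records B2=T

Answer: 1, 2, 4, 5, 6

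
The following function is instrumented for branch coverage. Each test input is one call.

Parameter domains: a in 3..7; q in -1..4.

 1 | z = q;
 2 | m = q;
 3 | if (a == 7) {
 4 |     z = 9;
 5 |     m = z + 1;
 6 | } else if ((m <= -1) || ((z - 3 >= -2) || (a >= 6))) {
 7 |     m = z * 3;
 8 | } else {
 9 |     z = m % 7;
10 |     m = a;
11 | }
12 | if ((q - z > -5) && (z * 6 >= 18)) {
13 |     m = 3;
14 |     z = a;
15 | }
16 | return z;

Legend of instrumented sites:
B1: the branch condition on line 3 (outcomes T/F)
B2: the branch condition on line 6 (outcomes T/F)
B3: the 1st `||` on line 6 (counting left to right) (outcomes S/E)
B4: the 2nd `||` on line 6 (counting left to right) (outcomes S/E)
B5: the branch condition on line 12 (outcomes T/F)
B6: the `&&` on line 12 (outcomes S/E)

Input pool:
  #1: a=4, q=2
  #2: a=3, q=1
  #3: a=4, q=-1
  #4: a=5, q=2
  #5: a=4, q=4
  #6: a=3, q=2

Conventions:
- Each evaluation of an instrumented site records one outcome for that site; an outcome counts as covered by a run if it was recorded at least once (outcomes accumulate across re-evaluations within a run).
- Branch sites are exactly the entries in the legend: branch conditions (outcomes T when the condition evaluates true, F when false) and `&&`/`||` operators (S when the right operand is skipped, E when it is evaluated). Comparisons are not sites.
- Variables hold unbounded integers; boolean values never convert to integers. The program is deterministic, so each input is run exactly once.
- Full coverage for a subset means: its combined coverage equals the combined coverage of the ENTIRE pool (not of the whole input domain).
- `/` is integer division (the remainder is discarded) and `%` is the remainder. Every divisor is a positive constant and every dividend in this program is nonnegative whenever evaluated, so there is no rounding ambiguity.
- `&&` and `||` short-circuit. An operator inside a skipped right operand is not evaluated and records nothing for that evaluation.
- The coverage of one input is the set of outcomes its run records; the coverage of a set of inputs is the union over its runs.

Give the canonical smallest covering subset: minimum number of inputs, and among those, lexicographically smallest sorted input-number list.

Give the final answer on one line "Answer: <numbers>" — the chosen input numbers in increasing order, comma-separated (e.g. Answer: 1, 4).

input #1 (a=4, q=2): events B1->F, B3->E, B4->S, B2->T, B6->E, B5->F; covers B1=F, B2=T, B3=E, B4=S, B5=F, B6=E
input #2 (a=3, q=1): events B1->F, B3->E, B4->S, B2->T, B6->E, B5->F; covers B1=F, B2=T, B3=E, B4=S, B5=F, B6=E
input #3 (a=4, q=-1): events B1->F, B3->S, B2->T, B6->E, B5->F; covers B1=F, B2=T, B3=S, B5=F, B6=E
input #4 (a=5, q=2): events B1->F, B3->E, B4->S, B2->T, B6->E, B5->F; covers B1=F, B2=T, B3=E, B4=S, B5=F, B6=E
input #5 (a=4, q=4): events B1->F, B3->E, B4->S, B2->T, B6->E, B5->T; covers B1=F, B2=T, B3=E, B4=S, B5=T, B6=E
input #6 (a=3, q=2): events B1->F, B3->E, B4->S, B2->T, B6->E, B5->F; covers B1=F, B2=T, B3=E, B4=S, B5=F, B6=E
union over all inputs: B1=F, B2=T, B3=S, B3=E, B4=S, B5=T, B5=F, B6=E (8 outcomes)
no size-1 subset reaches all 8 outcomes (best union: 6/8)
inputs {3, 5} (size 2) cover everything; no size-2 subset with a lexicographically smaller index list covers all 8

Answer: 3, 5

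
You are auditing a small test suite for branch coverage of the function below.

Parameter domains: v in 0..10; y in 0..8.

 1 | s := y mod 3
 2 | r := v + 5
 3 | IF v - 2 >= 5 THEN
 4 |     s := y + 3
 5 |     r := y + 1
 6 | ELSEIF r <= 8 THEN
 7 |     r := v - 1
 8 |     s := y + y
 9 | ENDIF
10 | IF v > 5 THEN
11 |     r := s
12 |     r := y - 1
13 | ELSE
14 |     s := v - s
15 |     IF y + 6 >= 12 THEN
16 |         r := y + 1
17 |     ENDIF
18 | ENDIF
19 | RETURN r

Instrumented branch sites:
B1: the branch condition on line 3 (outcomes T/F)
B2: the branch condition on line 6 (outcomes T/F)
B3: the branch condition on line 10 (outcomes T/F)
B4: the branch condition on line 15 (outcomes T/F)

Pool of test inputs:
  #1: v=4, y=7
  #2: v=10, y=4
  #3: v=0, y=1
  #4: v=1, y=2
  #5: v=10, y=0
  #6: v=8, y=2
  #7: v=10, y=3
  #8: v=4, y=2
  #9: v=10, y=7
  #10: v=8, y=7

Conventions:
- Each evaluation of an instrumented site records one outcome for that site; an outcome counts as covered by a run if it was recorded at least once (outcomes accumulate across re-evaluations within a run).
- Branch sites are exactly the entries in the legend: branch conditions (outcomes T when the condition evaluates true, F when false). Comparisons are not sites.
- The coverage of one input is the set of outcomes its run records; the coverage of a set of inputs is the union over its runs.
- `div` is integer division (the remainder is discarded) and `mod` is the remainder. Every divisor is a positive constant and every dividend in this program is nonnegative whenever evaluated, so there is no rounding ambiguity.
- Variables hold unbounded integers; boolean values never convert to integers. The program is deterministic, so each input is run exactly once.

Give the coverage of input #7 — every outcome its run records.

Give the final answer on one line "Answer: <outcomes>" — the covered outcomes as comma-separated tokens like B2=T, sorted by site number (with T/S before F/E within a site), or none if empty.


Running input #7 (v=10, y=3), event by event:
  B1->T, B3->T
deduplicating events, the covered set is: B1=T, B3=T
Answer: B1=T, B3=T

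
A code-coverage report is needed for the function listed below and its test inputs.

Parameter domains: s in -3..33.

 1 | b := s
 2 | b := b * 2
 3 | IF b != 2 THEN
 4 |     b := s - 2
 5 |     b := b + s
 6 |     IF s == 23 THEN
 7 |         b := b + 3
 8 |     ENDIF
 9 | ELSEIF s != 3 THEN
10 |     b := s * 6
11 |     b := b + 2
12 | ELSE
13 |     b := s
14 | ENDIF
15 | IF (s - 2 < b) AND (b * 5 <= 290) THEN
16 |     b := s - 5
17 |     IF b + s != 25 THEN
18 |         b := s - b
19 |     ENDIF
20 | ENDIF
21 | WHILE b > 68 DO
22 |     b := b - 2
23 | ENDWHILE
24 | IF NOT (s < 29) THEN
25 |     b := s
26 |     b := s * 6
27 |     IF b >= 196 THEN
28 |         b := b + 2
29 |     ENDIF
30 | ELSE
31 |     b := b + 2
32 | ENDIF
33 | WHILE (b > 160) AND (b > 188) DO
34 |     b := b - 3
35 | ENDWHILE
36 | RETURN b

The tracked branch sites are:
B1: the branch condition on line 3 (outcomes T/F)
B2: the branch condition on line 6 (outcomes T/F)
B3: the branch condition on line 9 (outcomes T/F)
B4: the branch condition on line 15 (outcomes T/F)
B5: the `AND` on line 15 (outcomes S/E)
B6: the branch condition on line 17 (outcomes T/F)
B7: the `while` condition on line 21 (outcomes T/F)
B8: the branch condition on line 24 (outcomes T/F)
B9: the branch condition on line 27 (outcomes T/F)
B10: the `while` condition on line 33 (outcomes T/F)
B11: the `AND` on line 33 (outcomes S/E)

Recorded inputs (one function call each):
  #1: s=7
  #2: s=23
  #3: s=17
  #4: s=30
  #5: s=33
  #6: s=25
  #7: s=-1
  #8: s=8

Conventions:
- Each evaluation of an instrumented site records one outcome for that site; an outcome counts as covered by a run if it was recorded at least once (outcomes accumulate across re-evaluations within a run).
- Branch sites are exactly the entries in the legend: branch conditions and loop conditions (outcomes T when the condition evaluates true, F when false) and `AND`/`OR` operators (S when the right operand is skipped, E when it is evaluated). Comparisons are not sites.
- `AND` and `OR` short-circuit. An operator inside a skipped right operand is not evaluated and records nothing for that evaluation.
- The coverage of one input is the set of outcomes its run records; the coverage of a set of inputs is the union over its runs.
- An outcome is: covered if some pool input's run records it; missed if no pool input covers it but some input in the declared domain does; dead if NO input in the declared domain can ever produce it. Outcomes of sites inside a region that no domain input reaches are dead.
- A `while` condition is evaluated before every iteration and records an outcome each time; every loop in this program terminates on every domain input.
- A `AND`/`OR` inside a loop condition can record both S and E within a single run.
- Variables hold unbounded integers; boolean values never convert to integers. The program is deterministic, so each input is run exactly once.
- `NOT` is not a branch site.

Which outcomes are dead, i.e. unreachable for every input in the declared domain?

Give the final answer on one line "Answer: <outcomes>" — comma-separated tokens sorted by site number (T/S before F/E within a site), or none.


running all 37 domain inputs and tallying outcomes:
  B3=F: never recorded by any domain input -> dead
  B7=T: never recorded by any domain input -> dead
  reachable outcomes have witnesses, e.g. B1=T (e.g. s=-3), B1=F (e.g. s=1), B2=T (e.g. s=23), B2=F (e.g. s=-3)
Answer: B3=F, B7=T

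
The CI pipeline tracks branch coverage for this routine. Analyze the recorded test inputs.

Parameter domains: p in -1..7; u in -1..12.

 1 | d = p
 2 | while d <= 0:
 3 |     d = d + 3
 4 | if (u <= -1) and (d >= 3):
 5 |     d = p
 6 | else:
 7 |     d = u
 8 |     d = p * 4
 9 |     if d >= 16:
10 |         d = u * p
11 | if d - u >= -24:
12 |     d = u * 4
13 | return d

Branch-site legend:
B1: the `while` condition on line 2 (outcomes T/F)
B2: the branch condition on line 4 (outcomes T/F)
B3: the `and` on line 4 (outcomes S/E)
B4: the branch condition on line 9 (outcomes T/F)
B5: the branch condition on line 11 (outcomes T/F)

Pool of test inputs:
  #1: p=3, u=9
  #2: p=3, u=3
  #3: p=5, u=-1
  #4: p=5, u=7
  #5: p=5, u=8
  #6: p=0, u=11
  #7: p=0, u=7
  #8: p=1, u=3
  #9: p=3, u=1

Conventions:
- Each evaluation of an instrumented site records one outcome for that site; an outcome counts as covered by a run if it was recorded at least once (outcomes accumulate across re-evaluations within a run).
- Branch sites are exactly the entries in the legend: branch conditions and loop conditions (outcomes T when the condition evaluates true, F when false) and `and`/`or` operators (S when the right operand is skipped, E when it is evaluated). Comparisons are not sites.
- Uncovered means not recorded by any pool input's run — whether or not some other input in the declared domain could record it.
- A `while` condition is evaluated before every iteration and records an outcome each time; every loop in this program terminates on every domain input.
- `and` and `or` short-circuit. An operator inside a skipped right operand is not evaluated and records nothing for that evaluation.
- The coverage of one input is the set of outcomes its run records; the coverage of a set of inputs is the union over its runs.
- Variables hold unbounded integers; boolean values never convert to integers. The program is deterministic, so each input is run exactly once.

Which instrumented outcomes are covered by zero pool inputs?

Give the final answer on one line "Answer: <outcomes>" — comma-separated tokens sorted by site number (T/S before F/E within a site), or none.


input #1 (p=3, u=9): events B1->F, B3->S, B2->F, B4->F, B5->T; covers B1=F, B2=F, B3=S, B4=F, B5=T
input #2 (p=3, u=3): events B1->F, B3->S, B2->F, B4->F, B5->T; covers B1=F, B2=F, B3=S, B4=F, B5=T
input #3 (p=5, u=-1): events B1->F, B3->E, B2->T, B5->T; covers B1=F, B2=T, B3=E, B5=T
input #4 (p=5, u=7): events B1->F, B3->S, B2->F, B4->T, B5->T; covers B1=F, B2=F, B3=S, B4=T, B5=T
input #5 (p=5, u=8): events B1->F, B3->S, B2->F, B4->T, B5->T; covers B1=F, B2=F, B3=S, B4=T, B5=T
input #6 (p=0, u=11): events B1->T, B1->F, B3->S, B2->F, B4->F, B5->T; covers B1=T, B1=F, B2=F, B3=S, B4=F, B5=T
input #7 (p=0, u=7): events B1->T, B1->F, B3->S, B2->F, B4->F, B5->T; covers B1=T, B1=F, B2=F, B3=S, B4=F, B5=T
input #8 (p=1, u=3): events B1->F, B3->S, B2->F, B4->F, B5->T; covers B1=F, B2=F, B3=S, B4=F, B5=T
input #9 (p=3, u=1): events B1->F, B3->S, B2->F, B4->F, B5->T; covers B1=F, B2=F, B3=S, B4=F, B5=T
union over the pool: B1=T, B1=F, B2=T, B2=F, B3=S, B3=E, B4=T, B4=F, B5=T
uncovered (1 of 10): B5=F
Answer: B5=F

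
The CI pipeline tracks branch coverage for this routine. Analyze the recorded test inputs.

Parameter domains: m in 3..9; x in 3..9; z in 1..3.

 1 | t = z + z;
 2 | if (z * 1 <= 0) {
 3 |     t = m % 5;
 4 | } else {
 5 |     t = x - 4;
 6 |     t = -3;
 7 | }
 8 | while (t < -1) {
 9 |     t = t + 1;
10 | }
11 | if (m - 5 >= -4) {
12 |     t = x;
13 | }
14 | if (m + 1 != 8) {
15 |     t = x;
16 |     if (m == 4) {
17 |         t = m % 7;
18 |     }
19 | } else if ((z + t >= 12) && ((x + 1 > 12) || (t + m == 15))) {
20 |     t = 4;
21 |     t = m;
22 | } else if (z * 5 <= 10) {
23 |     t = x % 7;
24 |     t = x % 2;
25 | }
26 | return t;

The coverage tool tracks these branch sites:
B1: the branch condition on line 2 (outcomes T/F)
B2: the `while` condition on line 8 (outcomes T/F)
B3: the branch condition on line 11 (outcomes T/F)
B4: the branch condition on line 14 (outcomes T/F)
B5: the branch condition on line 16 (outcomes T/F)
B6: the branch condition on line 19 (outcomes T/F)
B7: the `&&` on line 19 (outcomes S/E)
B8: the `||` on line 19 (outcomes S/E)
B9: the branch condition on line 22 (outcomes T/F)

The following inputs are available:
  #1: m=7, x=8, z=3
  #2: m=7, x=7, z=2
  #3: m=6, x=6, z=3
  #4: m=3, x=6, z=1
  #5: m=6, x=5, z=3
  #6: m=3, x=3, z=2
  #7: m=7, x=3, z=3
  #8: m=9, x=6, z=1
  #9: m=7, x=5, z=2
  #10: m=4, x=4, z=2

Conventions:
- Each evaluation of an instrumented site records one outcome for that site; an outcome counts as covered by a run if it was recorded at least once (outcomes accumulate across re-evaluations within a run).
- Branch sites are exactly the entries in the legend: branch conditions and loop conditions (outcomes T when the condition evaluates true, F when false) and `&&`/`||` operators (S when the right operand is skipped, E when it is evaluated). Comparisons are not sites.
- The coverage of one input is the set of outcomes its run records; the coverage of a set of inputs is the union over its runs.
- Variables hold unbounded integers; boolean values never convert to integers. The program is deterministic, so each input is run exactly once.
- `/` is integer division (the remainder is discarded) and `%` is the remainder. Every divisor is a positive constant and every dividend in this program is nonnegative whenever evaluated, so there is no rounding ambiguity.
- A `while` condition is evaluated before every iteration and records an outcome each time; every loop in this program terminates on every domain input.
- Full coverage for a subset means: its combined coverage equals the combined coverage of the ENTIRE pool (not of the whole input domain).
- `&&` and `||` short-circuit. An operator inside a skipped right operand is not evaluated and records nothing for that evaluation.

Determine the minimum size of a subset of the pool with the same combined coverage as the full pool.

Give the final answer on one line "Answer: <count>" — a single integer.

run #1 (m=7, x=8, z=3) records B1=F, B2=T, B2=F, B3=T, B4=F, B6=F, B7=S, B9=F
run #2 (m=7, x=7, z=2) records B1=F, B2=T, B2=F, B3=T, B4=F, B6=F, B7=S, B9=T
run #3 (m=6, x=6, z=3) records B1=F, B2=T, B2=F, B3=T, B4=T, B5=F
run #4 (m=3, x=6, z=1) records B1=F, B2=T, B2=F, B3=T, B4=T, B5=F
run #5 (m=6, x=5, z=3) records B1=F, B2=T, B2=F, B3=T, B4=T, B5=F
run #6 (m=3, x=3, z=2) records B1=F, B2=T, B2=F, B3=T, B4=T, B5=F
run #7 (m=7, x=3, z=3) records B1=F, B2=T, B2=F, B3=T, B4=F, B6=F, B7=S, B9=F
run #8 (m=9, x=6, z=1) records B1=F, B2=T, B2=F, B3=T, B4=T, B5=F
run #9 (m=7, x=5, z=2) records B1=F, B2=T, B2=F, B3=T, B4=F, B6=F, B7=S, B9=T
run #10 (m=4, x=4, z=2) records B1=F, B2=T, B2=F, B3=T, B4=T, B5=T
pool-wide coverage (12 outcomes): B1=F, B2=T, B2=F, B3=T, B4=T, B4=F, B5=T, B5=F, B6=F, B7=S, B9=T, B9=F
size 1 is not enough: best union over all size-1 subsets is 8/12
size 2 is not enough: best union over all size-2 subsets is 10/12
size 3 is not enough: best union over all size-3 subsets is 11/12
inputs {1, 2, 3, 10} (size 4) cover everything; no size-4 subset with a lexicographically smaller index list covers all 12

Answer: 4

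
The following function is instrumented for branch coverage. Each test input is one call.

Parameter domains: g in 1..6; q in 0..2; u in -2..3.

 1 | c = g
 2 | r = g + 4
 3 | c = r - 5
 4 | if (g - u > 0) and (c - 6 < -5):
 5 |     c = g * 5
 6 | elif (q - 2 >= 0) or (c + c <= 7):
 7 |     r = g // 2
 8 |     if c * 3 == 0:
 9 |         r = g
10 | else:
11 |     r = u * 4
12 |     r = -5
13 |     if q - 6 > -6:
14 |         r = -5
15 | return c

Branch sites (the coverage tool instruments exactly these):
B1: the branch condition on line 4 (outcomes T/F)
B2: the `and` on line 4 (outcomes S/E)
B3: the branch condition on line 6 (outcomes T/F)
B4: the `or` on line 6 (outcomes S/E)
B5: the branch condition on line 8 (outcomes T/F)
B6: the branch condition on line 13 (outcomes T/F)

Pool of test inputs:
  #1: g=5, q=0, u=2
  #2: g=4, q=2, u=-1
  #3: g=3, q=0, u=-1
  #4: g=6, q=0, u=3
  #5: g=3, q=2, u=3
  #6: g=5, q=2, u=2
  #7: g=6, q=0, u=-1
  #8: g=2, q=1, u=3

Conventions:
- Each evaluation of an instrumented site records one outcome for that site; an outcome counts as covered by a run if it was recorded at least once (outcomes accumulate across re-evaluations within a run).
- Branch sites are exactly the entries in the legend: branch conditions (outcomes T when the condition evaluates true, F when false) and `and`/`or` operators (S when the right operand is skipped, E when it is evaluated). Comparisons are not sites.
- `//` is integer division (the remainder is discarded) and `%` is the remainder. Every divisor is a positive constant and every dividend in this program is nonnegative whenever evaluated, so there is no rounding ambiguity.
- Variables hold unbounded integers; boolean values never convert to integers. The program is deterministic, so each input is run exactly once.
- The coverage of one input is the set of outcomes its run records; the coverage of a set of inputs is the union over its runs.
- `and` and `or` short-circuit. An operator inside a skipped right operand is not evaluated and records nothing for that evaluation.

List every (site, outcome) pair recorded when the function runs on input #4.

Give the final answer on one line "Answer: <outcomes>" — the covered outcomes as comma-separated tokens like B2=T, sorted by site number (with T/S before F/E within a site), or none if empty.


Simulating input #4 (g=6, q=0, u=3) step by step:
  B2->E, B1->F, B4->E, B3->F, B6->F
collecting distinct outcomes: B1=F, B2=E, B3=F, B4=E, B6=F
Answer: B1=F, B2=E, B3=F, B4=E, B6=F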